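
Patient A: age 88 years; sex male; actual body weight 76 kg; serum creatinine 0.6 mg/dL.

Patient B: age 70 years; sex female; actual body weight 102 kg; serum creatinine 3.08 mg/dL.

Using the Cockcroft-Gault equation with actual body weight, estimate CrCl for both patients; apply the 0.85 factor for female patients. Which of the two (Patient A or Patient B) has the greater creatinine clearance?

Patient A

Patient A: CrCl = (140 − 88) × 76 / (72 × 0.6) = 3952.0 / 43.20 ≈ 91.5 mL/min
Patient B: CrCl = (140 − 70) × 102 / (72 × 3.08) × 0.85 = 7140.0 / 221.76 × 0.85 ≈ 27.4 mL/min
91.5 vs 27.4 mL/min → Patient A is higher.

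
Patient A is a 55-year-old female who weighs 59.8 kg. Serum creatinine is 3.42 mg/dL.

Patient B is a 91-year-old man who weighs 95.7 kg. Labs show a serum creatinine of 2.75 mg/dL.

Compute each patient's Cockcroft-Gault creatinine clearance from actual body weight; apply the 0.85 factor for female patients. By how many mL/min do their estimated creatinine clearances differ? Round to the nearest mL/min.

6 mL/min

Patient A: CrCl = (140 − 55) × 59.8 / (72 × 3.42) × 0.85 = 5083.0 / 246.24 × 0.85 ≈ 17.5 mL/min
Patient B: CrCl = (140 − 91) × 95.7 / (72 × 2.75) = 4689.3 / 198.00 ≈ 23.7 mL/min
|17.5 − 23.7| = 6.2 mL/min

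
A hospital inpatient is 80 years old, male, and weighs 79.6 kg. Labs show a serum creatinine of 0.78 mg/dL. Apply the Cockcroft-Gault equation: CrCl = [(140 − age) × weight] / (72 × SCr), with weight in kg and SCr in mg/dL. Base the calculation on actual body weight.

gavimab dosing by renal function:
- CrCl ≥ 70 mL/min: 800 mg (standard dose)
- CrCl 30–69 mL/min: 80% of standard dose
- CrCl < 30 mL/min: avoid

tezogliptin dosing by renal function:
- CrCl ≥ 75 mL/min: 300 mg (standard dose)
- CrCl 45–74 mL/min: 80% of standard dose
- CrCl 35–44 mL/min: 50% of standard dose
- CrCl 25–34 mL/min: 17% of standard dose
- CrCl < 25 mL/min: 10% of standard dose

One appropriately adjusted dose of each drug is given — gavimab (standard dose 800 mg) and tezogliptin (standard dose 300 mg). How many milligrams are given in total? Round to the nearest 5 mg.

1100 mg

CrCl = (140 − 80) × 79.6 / (72 × 0.78) = 4776.0 / 56.16 ≈ 85.0 mL/min
CrCl ≈ 85 mL/min.
gavimab: ≥ 70 mL/min → 100% of 800 mg = 800 mg.
tezogliptin: ≥ 75 mL/min → 100% of 300 mg = 300 mg.
Total = 800 + 300 = 1100 mg.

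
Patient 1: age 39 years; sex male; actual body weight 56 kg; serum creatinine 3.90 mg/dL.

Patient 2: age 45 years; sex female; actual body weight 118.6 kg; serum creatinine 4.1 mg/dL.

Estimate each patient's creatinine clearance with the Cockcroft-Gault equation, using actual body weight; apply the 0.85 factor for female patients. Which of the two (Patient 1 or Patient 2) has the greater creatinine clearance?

Patient 2

Patient 1: CrCl = (140 − 39) × 56 / (72 × 3.9) = 5656.0 / 280.80 ≈ 20.1 mL/min
Patient 2: CrCl = (140 − 45) × 118.6 / (72 × 4.1) × 0.85 = 11267.0 / 295.20 × 0.85 ≈ 32.4 mL/min
20.1 vs 32.4 mL/min → Patient 2 is higher.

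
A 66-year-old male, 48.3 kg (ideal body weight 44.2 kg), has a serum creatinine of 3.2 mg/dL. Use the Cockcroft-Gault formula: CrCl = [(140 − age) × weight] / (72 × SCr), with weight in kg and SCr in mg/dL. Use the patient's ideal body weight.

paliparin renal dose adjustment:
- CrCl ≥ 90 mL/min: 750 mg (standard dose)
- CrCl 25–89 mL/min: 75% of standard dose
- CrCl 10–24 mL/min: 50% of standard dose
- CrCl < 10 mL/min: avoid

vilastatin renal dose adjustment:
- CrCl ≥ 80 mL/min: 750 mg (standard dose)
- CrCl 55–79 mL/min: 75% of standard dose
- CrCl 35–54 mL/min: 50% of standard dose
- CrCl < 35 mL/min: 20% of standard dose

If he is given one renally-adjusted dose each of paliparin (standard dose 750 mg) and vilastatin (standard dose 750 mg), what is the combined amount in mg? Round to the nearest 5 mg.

CrCl = (140 − 66) × 44.2 / (72 × 3.2) = 3270.8 / 230.40 ≈ 14.2 mL/min
CrCl ≈ 14 mL/min.
paliparin: 10–24 mL/min → 50% of 750 mg = 375 mg.
vilastatin: < 35 mL/min → 20% of 750 mg = 150 mg.
Total = 375 + 150 = 525 mg.

525 mg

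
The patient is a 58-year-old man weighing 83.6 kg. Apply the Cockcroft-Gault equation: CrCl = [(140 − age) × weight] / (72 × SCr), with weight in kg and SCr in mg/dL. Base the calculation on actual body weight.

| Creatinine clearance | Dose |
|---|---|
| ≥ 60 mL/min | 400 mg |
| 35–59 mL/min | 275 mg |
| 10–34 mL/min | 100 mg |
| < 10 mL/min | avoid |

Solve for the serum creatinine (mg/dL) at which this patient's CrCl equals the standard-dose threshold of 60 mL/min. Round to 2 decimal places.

1.59 mg/dL

Standard dose requires CrCl ≥ 60 mL/min.
Set (140 − 58) × 83.6 / (72 × SCr) = 60
SCr = (140 − 58) × 83.6 / (72 × 60) = 1.587 mg/dL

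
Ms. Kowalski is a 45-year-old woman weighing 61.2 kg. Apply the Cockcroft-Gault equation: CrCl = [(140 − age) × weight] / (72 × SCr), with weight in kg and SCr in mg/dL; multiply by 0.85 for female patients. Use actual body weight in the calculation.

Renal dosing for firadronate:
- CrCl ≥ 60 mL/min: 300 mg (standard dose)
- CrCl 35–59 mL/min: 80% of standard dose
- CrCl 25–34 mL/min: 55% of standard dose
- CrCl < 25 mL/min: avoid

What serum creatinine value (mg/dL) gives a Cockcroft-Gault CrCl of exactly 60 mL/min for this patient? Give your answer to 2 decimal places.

1.14 mg/dL

Standard dose requires CrCl ≥ 60 mL/min.
Set (140 − 45) × 61.2 × 0.85 / (72 × SCr) = 60
SCr = (140 − 45) × 61.2 × 0.85 / (72 × 60) = 1.144 mg/dL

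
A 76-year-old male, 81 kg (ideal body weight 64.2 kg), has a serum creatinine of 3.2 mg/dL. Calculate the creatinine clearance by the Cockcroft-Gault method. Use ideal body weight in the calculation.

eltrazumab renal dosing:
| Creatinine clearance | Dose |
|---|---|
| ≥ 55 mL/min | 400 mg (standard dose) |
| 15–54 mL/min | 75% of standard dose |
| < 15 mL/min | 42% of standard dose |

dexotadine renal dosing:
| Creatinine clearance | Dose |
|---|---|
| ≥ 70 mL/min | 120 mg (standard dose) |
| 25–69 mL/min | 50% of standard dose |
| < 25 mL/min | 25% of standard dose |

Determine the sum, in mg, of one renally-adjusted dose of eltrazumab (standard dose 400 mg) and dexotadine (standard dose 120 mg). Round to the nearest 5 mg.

CrCl = (140 − 76) × 64.2 / (72 × 3.2) = 4108.8 / 230.40 ≈ 17.8 mL/min
CrCl ≈ 18 mL/min.
eltrazumab: 15–54 mL/min → 75% of 400 mg = 300 mg.
dexotadine: < 25 mL/min → 25% of 120 mg = 30 mg.
Total = 300 + 30 = 330 mg.

330 mg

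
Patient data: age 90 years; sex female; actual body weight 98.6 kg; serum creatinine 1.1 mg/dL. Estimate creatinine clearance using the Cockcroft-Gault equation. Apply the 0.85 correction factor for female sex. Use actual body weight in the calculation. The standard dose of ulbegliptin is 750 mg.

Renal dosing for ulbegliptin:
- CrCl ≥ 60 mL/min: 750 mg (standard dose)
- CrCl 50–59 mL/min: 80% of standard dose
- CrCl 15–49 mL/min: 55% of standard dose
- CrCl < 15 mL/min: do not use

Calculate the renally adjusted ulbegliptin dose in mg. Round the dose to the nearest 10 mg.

600 mg

CrCl = (140 − 90) × 98.6 / (72 × 1.1) × 0.85 = 4930.0 / 79.20 × 0.85 ≈ 52.9 mL/min
CrCl ≈ 53 mL/min → bracket 50–59 mL/min.
80% of 750 mg = 600 mg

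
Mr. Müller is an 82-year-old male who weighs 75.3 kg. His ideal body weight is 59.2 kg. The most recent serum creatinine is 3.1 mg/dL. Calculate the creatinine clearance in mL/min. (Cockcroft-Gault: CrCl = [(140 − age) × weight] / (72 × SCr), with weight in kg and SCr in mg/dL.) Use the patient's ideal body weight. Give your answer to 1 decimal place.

CrCl = (140 − 82) × 59.2 / (72 × 3.1) = 3433.6 / 223.20 ≈ 15.4 mL/min

15.4 mL/min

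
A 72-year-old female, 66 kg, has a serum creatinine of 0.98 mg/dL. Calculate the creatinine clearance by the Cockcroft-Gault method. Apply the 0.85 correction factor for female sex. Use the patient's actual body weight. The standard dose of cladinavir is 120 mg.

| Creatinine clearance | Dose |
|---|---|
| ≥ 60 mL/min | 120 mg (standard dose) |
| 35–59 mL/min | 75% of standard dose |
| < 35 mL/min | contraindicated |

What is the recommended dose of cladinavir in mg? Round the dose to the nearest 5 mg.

CrCl = (140 − 72) × 66 / (72 × 0.98) × 0.85 = 4488.0 / 70.56 × 0.85 ≈ 54.1 mL/min
CrCl ≈ 54 mL/min → bracket 35–59 mL/min.
75% of 120 mg = 90 mg

90 mg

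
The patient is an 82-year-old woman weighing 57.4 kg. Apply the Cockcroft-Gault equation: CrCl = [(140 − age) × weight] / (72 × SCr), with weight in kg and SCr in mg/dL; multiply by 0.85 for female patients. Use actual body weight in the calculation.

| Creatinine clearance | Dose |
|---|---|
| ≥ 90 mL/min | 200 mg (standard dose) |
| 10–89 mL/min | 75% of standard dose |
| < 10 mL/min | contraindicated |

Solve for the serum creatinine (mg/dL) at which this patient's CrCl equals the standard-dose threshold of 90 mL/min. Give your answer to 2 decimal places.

0.44 mg/dL

Standard dose requires CrCl ≥ 90 mL/min.
Set (140 − 82) × 57.4 × 0.85 / (72 × SCr) = 90
SCr = (140 − 82) × 57.4 × 0.85 / (72 × 90) = 0.437 mg/dL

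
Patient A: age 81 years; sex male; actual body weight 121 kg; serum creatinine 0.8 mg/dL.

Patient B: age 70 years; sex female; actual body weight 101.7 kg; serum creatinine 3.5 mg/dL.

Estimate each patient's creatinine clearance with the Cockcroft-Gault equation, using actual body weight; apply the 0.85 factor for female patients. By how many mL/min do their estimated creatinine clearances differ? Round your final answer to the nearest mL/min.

100 mL/min

Patient A: CrCl = (140 − 81) × 121 / (72 × 0.8) = 7139.0 / 57.60 ≈ 123.9 mL/min
Patient B: CrCl = (140 − 70) × 101.7 / (72 × 3.5) × 0.85 = 7119.0 / 252.00 × 0.85 ≈ 24.0 mL/min
|123.9 − 24.0| = 99.9 mL/min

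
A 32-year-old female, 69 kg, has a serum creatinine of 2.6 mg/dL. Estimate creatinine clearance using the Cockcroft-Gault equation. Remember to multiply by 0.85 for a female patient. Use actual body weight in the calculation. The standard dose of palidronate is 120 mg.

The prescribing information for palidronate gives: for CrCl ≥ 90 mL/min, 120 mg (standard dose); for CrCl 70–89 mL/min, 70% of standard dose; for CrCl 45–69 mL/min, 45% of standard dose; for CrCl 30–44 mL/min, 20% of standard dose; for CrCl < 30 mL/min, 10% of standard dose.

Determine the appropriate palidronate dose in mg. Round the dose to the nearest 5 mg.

25 mg

CrCl = (140 − 32) × 69 / (72 × 2.6) × 0.85 = 7452.0 / 187.20 × 0.85 ≈ 33.8 mL/min
CrCl ≈ 34 mL/min → bracket 30–44 mL/min.
20% of 120 mg = 24 mg → 25 mg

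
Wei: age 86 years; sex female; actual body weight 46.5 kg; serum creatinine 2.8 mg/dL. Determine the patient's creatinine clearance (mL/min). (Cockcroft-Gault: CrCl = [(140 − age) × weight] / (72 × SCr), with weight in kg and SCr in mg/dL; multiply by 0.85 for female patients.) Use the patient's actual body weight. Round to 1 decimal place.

CrCl = (140 − 86) × 46.5 / (72 × 2.8) × 0.85 = 2511.0 / 201.60 × 0.85 ≈ 10.6 mL/min

10.6 mL/min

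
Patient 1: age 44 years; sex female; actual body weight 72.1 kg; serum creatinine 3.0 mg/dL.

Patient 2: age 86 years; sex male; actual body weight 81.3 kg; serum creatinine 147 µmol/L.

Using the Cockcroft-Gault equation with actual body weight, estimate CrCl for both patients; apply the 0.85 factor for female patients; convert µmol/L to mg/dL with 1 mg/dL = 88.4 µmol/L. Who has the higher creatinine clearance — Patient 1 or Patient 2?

Patient 2

Patient 1: CrCl = (140 − 44) × 72.1 / (72 × 3) × 0.85 = 6921.6 / 216.00 × 0.85 ≈ 27.2 mL/min
Patient 2: SCr = 147 / 88.4 = 1.663 mg/dL
Patient 2: CrCl = (140 − 86) × 81.3 / (72 × 1.663) = 4390.2 / 119.74 ≈ 36.7 mL/min
27.2 vs 36.7 mL/min → Patient 2 is higher.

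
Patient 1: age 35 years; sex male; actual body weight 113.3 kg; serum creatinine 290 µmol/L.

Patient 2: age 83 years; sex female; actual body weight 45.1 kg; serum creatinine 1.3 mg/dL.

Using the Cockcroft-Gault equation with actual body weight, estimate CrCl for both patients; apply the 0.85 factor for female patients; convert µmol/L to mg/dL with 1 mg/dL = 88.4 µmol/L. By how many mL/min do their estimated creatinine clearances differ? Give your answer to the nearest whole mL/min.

Patient 1: SCr = 290 / 88.4 = 3.281 mg/dL
Patient 1: CrCl = (140 − 35) × 113.3 / (72 × 3.281) = 11896.5 / 236.23 ≈ 50.4 mL/min
Patient 2: CrCl = (140 − 83) × 45.1 / (72 × 1.3) × 0.85 = 2570.7 / 93.60 × 0.85 ≈ 23.3 mL/min
|50.4 − 23.3| = 27.1 mL/min

27 mL/min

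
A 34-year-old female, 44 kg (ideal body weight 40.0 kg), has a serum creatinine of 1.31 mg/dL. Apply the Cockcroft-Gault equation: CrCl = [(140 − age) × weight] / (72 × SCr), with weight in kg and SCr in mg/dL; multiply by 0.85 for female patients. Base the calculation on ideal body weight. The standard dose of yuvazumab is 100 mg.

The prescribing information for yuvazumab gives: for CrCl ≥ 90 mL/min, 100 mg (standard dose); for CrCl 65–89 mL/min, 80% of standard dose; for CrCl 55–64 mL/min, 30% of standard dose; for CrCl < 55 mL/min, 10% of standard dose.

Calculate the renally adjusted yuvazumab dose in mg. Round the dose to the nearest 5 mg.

CrCl = (140 − 34) × 40 / (72 × 1.31) × 0.85 = 4240.0 / 94.32 × 0.85 ≈ 38.2 mL/min
CrCl ≈ 38 mL/min → bracket < 55 mL/min.
10% of 100 mg = 10 mg

10 mg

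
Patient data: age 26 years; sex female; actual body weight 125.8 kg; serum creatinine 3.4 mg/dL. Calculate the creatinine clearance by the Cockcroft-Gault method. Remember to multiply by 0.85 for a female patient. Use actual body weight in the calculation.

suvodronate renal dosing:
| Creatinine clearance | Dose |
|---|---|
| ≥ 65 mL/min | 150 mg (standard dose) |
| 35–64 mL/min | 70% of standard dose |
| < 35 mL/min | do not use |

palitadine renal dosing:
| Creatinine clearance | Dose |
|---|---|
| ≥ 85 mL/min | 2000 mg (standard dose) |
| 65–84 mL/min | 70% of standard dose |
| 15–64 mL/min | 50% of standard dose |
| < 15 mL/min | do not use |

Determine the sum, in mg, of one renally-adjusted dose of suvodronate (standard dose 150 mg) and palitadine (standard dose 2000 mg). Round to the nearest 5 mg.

CrCl = (140 − 26) × 125.8 / (72 × 3.4) × 0.85 = 14341.2 / 244.80 × 0.85 ≈ 49.8 mL/min
CrCl ≈ 50 mL/min.
suvodronate: 35–64 mL/min → 70% of 150 mg = 105 mg.
palitadine: 15–64 mL/min → 50% of 2000 mg = 1000 mg.
Total = 105 + 1000 = 1105 mg.

1105 mg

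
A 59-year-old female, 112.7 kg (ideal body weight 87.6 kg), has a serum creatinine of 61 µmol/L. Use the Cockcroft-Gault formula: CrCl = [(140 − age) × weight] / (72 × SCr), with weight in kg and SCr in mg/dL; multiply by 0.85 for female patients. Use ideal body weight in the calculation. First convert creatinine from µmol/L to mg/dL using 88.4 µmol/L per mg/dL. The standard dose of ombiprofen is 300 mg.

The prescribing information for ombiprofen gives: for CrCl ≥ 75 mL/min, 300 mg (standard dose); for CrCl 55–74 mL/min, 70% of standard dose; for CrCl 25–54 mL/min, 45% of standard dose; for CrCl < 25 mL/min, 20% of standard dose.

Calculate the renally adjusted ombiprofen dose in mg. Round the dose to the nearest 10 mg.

SCr = 61 / 88.4 = 0.69 mg/dL
CrCl = (140 − 59) × 87.6 / (72 × 0.69) × 0.85 = 7095.6 / 49.68 × 0.85 ≈ 121.4 mL/min
CrCl ≈ 121 mL/min → bracket ≥ 75 mL/min.
100% of 300 mg = 300 mg

300 mg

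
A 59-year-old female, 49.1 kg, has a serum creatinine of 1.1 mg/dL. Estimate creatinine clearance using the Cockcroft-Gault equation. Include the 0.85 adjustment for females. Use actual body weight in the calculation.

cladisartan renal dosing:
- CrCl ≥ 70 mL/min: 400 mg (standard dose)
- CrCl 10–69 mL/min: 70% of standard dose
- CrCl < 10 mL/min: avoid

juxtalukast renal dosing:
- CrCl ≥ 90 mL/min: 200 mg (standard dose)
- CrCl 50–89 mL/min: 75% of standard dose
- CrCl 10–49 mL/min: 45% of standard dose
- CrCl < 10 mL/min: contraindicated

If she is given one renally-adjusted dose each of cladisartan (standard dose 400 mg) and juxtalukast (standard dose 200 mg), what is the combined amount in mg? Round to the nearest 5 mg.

370 mg

CrCl = (140 − 59) × 49.1 / (72 × 1.1) × 0.85 = 3977.1 / 79.20 × 0.85 ≈ 42.7 mL/min
CrCl ≈ 43 mL/min.
cladisartan: 10–69 mL/min → 70% of 400 mg = 280 mg.
juxtalukast: 10–49 mL/min → 45% of 200 mg = 90 mg.
Total = 280 + 90 = 370 mg.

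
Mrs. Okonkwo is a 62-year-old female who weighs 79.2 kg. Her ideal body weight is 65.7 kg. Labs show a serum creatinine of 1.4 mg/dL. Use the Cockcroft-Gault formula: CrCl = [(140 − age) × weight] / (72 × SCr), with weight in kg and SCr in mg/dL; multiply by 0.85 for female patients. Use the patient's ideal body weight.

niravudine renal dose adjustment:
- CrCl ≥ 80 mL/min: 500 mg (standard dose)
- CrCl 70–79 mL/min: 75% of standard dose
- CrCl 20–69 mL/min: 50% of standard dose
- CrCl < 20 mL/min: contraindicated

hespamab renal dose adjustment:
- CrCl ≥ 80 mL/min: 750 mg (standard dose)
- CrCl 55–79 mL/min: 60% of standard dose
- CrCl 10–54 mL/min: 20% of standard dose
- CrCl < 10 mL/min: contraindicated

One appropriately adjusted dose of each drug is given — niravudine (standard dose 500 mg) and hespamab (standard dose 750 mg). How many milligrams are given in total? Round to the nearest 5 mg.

CrCl = (140 − 62) × 65.7 / (72 × 1.4) × 0.85 = 5124.6 / 100.80 × 0.85 ≈ 43.2 mL/min
CrCl ≈ 43 mL/min.
niravudine: 20–69 mL/min → 50% of 500 mg = 250 mg.
hespamab: 10–54 mL/min → 20% of 750 mg = 150 mg.
Total = 250 + 150 = 400 mg.

400 mg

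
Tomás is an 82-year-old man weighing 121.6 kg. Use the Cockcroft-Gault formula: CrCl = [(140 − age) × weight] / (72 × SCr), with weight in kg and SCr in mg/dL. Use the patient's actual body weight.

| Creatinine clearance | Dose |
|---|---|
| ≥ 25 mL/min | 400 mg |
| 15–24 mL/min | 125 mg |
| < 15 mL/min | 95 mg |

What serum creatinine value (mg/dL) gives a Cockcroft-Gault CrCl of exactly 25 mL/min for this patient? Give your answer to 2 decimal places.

3.92 mg/dL

Standard dose requires CrCl ≥ 25 mL/min.
Set (140 − 82) × 121.6 / (72 × SCr) = 25
SCr = (140 − 82) × 121.6 / (72 × 25) = 3.918 mg/dL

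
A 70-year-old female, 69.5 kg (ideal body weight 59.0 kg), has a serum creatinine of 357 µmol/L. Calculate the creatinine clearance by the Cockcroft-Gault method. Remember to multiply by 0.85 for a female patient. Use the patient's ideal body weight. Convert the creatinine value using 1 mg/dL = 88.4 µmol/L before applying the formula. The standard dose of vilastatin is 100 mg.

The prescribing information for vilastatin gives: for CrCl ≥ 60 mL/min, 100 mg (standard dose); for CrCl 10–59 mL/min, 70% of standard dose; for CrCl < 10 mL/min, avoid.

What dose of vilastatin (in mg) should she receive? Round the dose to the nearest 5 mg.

70 mg

SCr = 357 / 88.4 = 4.038 mg/dL
CrCl = (140 − 70) × 59 / (72 × 4.038) × 0.85 = 4130.0 / 290.74 × 0.85 ≈ 12.1 mL/min
CrCl ≈ 12 mL/min → bracket 10–59 mL/min.
70% of 100 mg = 70 mg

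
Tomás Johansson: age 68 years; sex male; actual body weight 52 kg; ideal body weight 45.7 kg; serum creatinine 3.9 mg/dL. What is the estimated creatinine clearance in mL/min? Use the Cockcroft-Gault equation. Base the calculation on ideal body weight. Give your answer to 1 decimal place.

CrCl = (140 − 68) × 45.7 / (72 × 3.9) = 3290.4 / 280.80 ≈ 11.7 mL/min

11.7 mL/min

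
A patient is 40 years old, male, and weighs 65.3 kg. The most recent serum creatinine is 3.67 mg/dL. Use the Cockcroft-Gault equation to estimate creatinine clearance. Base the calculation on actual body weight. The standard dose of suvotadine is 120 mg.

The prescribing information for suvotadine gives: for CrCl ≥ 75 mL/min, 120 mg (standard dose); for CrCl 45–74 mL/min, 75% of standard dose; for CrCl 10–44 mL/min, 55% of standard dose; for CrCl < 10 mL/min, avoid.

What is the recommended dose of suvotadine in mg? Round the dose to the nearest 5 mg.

65 mg

CrCl = (140 − 40) × 65.3 / (72 × 3.67) = 6530.0 / 264.24 ≈ 24.7 mL/min
CrCl ≈ 25 mL/min → bracket 10–44 mL/min.
55% of 120 mg = 66 mg → 65 mg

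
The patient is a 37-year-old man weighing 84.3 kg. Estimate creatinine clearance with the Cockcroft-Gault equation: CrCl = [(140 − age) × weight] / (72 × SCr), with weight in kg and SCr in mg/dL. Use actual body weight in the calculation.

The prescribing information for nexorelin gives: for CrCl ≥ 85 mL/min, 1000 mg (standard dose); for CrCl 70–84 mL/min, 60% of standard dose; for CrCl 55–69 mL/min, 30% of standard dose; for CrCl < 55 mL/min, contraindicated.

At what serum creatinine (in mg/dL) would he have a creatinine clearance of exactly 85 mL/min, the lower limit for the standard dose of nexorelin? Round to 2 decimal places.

1.42 mg/dL

Standard dose requires CrCl ≥ 85 mL/min.
Set (140 − 37) × 84.3 / (72 × SCr) = 85
SCr = (140 − 37) × 84.3 / (72 × 85) = 1.419 mg/dL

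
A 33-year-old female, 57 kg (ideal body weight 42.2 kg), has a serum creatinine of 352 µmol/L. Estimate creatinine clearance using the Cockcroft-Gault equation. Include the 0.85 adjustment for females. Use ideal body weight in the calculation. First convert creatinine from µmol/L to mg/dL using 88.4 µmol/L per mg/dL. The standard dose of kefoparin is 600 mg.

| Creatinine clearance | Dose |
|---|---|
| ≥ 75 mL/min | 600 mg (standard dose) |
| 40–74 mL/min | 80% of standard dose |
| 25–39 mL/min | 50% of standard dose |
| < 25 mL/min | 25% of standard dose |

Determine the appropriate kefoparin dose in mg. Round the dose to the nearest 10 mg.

150 mg

SCr = 352 / 88.4 = 3.982 mg/dL
CrCl = (140 − 33) × 42.2 / (72 × 3.982) × 0.85 = 4515.4 / 286.70 × 0.85 ≈ 13.4 mL/min
CrCl ≈ 13 mL/min → bracket < 25 mL/min.
25% of 600 mg = 150 mg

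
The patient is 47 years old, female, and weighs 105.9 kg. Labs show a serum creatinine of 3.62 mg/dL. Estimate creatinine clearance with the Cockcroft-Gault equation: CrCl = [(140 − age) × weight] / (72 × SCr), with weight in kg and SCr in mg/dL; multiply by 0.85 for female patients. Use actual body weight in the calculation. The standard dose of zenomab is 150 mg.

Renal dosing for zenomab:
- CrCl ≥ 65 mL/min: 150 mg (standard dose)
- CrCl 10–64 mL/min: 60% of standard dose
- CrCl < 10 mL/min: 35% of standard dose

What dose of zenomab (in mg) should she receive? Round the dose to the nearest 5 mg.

CrCl = (140 − 47) × 105.9 / (72 × 3.62) × 0.85 = 9848.7 / 260.64 × 0.85 ≈ 32.1 mL/min
CrCl ≈ 32 mL/min → bracket 10–64 mL/min.
60% of 150 mg = 90 mg

90 mg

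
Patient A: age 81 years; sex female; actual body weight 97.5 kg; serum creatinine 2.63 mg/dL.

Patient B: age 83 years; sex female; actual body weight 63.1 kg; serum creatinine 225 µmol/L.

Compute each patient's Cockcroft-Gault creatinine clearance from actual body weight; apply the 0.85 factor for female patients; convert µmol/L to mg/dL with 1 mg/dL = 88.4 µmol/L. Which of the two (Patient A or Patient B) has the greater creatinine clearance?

Patient A

Patient A: CrCl = (140 − 81) × 97.5 / (72 × 2.63) × 0.85 = 5752.5 / 189.36 × 0.85 ≈ 25.8 mL/min
Patient B: SCr = 225 / 88.4 = 2.545 mg/dL
Patient B: CrCl = (140 − 83) × 63.1 / (72 × 2.545) × 0.85 = 3596.7 / 183.24 × 0.85 ≈ 16.7 mL/min
25.8 vs 16.7 mL/min → Patient A is higher.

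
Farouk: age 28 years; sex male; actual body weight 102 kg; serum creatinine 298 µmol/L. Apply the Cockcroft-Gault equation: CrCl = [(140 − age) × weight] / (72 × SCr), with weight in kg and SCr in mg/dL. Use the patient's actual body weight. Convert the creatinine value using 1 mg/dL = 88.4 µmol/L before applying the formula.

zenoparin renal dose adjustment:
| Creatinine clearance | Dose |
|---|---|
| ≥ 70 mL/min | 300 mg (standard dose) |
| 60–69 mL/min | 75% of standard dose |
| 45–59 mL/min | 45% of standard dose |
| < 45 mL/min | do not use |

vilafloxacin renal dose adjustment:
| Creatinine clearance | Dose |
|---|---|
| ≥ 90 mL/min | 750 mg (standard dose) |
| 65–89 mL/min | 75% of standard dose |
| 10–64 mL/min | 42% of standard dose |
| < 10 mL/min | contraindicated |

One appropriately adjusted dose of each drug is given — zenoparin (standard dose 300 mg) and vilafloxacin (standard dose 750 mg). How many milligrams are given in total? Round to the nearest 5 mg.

SCr = 298 / 88.4 = 3.371 mg/dL
CrCl = (140 − 28) × 102 / (72 × 3.371) = 11424.0 / 242.71 ≈ 47.1 mL/min
CrCl ≈ 47 mL/min.
zenoparin: 45–59 mL/min → 45% of 300 mg = 135 mg.
vilafloxacin: 10–64 mL/min → 42% of 750 mg = 315 mg.
Total = 135 + 315 = 450 mg.

450 mg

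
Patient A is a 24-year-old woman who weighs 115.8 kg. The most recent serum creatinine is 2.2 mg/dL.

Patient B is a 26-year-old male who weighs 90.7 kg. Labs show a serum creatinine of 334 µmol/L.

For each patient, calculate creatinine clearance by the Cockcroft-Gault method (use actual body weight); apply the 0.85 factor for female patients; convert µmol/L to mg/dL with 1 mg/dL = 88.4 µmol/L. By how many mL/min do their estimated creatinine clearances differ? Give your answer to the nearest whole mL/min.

34 mL/min

Patient A: CrCl = (140 − 24) × 115.8 / (72 × 2.2) × 0.85 = 13432.8 / 158.40 × 0.85 ≈ 72.1 mL/min
Patient B: SCr = 334 / 88.4 = 3.778 mg/dL
Patient B: CrCl = (140 − 26) × 90.7 / (72 × 3.778) = 10339.8 / 272.02 ≈ 38.0 mL/min
|72.1 − 38.0| = 34.1 mL/min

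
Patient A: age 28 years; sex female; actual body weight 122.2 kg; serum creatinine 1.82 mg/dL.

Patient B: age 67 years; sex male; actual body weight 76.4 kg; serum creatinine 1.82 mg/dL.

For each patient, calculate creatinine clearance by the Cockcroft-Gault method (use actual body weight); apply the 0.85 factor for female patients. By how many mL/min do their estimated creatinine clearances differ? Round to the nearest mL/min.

46 mL/min

Patient A: CrCl = (140 − 28) × 122.2 / (72 × 1.82) × 0.85 = 13686.4 / 131.04 × 0.85 ≈ 88.8 mL/min
Patient B: CrCl = (140 − 67) × 76.4 / (72 × 1.82) = 5577.2 / 131.04 ≈ 42.6 mL/min
|88.8 − 42.6| = 46.2 mL/min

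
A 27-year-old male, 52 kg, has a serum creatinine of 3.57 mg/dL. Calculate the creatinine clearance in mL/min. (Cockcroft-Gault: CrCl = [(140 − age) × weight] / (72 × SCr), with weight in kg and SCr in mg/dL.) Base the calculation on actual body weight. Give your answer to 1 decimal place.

CrCl = (140 − 27) × 52 / (72 × 3.57) = 5876.0 / 257.04 ≈ 22.9 mL/min

22.9 mL/min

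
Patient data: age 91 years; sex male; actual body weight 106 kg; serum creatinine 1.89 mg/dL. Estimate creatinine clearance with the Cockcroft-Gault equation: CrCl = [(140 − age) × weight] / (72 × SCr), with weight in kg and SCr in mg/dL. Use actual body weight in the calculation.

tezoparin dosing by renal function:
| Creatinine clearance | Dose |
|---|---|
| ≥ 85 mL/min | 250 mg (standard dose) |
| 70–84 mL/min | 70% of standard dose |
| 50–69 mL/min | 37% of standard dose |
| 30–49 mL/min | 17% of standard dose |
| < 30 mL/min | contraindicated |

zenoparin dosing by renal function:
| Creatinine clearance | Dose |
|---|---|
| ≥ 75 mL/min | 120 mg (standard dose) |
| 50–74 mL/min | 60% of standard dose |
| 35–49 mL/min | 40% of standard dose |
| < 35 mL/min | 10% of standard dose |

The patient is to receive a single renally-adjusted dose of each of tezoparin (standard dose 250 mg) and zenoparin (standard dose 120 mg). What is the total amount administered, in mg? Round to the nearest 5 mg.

90 mg

CrCl = (140 − 91) × 106 / (72 × 1.89) = 5194.0 / 136.08 ≈ 38.2 mL/min
CrCl ≈ 38 mL/min.
tezoparin: 30–49 mL/min → 17% of 250 mg = 42.5 mg.
zenoparin: 35–49 mL/min → 40% of 120 mg = 48 mg.
Total = 42.5 + 48 = 90.5 mg.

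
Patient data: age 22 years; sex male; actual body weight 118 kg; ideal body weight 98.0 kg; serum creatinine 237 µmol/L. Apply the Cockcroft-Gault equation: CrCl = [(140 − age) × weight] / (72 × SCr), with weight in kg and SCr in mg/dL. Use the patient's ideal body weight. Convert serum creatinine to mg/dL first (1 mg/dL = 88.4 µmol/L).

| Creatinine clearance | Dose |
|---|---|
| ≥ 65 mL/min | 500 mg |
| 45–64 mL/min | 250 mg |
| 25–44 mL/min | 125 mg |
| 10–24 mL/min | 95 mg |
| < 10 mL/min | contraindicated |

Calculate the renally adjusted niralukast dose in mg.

250 mg

SCr = 237 / 88.4 = 2.681 mg/dL
CrCl = (140 − 22) × 98 / (72 × 2.681) = 11564.0 / 193.03 ≈ 59.9 mL/min
CrCl ≈ 60 mL/min → bracket 45–64 mL/min.
Dose for this bracket: 250 mg.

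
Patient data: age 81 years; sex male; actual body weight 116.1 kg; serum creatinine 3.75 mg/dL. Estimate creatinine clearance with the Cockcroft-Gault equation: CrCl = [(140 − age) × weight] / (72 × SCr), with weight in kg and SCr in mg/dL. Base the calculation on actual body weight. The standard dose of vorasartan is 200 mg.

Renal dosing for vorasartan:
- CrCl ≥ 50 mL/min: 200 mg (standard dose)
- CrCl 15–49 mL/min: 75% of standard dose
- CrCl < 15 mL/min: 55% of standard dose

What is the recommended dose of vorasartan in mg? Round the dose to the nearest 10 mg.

CrCl = (140 − 81) × 116.1 / (72 × 3.75) = 6849.9 / 270.00 ≈ 25.4 mL/min
CrCl ≈ 25 mL/min → bracket 15–49 mL/min.
75% of 200 mg = 150 mg

150 mg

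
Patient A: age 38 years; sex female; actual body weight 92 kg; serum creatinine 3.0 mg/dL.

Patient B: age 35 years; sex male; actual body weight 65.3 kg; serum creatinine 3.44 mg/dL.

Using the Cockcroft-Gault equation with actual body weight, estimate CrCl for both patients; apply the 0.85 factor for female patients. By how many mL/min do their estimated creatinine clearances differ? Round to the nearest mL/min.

9 mL/min

Patient A: CrCl = (140 − 38) × 92 / (72 × 3) × 0.85 = 9384.0 / 216.00 × 0.85 ≈ 36.9 mL/min
Patient B: CrCl = (140 − 35) × 65.3 / (72 × 3.44) = 6856.5 / 247.68 ≈ 27.7 mL/min
|36.9 − 27.7| = 9.2 mL/min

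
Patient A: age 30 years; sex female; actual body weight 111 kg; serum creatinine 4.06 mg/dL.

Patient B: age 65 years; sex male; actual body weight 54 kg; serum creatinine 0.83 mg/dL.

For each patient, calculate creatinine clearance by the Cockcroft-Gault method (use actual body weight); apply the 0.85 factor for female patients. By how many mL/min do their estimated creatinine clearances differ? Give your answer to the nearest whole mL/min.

32 mL/min

Patient A: CrCl = (140 − 30) × 111 / (72 × 4.06) × 0.85 = 12210.0 / 292.32 × 0.85 ≈ 35.5 mL/min
Patient B: CrCl = (140 − 65) × 54 / (72 × 0.83) = 4050.0 / 59.76 ≈ 67.8 mL/min
|35.5 − 67.8| = 32.3 mL/min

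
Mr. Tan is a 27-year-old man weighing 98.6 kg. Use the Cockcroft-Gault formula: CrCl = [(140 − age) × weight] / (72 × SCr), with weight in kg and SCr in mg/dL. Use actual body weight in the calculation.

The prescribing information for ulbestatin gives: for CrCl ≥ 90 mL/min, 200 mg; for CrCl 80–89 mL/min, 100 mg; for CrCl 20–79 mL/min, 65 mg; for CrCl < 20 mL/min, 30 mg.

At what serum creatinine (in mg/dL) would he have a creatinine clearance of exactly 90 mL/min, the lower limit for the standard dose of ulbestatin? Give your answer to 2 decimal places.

1.72 mg/dL

Standard dose requires CrCl ≥ 90 mL/min.
Set (140 − 27) × 98.6 / (72 × SCr) = 90
SCr = (140 − 27) × 98.6 / (72 × 90) = 1.719 mg/dL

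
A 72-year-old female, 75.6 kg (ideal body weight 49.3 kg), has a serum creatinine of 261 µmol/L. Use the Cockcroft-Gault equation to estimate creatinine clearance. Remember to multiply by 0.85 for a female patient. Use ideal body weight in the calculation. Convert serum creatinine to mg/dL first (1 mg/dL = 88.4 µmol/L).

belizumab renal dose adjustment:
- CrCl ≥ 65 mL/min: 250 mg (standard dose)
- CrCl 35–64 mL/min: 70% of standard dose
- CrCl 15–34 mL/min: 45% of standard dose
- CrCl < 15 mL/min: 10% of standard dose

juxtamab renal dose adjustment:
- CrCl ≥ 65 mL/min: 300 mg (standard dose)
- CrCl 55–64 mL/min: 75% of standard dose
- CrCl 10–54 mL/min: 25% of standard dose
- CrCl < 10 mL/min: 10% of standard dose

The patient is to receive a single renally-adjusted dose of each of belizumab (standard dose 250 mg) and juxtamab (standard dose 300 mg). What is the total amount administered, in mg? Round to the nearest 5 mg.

SCr = 261 / 88.4 = 2.952 mg/dL
CrCl = (140 − 72) × 49.3 / (72 × 2.952) × 0.85 = 3352.4 / 212.54 × 0.85 ≈ 13.4 mL/min
CrCl ≈ 13 mL/min.
belizumab: < 15 mL/min → 10% of 250 mg = 25 mg.
juxtamab: 10–54 mL/min → 25% of 300 mg = 75 mg.
Total = 25 + 75 = 100 mg.

100 mg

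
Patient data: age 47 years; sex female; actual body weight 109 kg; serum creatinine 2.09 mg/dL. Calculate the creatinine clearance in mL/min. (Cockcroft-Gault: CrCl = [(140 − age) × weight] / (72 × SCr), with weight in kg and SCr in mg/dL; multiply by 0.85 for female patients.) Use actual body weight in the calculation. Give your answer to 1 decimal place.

57.3 mL/min

CrCl = (140 − 47) × 109 / (72 × 2.09) × 0.85 = 10137.0 / 150.48 × 0.85 ≈ 57.3 mL/min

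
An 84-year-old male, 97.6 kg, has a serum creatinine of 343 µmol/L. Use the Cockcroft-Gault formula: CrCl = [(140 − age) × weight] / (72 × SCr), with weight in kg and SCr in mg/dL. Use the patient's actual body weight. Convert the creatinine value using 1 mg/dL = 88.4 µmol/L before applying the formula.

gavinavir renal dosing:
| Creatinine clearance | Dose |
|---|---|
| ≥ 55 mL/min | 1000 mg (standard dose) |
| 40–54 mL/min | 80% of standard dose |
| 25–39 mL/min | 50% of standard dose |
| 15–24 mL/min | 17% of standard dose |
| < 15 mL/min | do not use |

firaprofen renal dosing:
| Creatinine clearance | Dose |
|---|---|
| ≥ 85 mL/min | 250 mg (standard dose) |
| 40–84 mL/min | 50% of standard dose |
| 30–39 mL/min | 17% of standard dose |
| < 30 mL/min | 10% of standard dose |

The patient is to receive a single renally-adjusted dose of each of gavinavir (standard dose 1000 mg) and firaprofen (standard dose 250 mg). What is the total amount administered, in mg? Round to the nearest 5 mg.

195 mg

SCr = 343 / 88.4 = 3.88 mg/dL
CrCl = (140 − 84) × 97.6 / (72 × 3.88) = 5465.6 / 279.36 ≈ 19.6 mL/min
CrCl ≈ 20 mL/min.
gavinavir: 15–24 mL/min → 17% of 1000 mg = 170 mg.
firaprofen: < 30 mL/min → 10% of 250 mg = 25 mg.
Total = 170 + 25 = 195 mg.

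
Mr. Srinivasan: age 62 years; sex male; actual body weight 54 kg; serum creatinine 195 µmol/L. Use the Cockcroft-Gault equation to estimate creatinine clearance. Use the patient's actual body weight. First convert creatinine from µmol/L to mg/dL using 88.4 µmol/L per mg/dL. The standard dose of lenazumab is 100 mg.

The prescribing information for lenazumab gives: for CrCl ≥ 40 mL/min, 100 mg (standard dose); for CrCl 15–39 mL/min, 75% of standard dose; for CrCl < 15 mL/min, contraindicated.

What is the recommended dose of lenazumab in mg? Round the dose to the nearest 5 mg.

75 mg

SCr = 195 / 88.4 = 2.206 mg/dL
CrCl = (140 − 62) × 54 / (72 × 2.206) = 4212.0 / 158.83 ≈ 26.5 mL/min
CrCl ≈ 27 mL/min → bracket 15–39 mL/min.
75% of 100 mg = 75 mg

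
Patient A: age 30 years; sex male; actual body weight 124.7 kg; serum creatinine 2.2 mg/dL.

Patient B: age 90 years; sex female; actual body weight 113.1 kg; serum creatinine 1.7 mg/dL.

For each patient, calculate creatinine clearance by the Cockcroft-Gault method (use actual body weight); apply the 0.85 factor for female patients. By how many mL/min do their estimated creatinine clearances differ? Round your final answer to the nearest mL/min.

47 mL/min

Patient A: CrCl = (140 − 30) × 124.7 / (72 × 2.2) = 13717.0 / 158.40 ≈ 86.6 mL/min
Patient B: CrCl = (140 − 90) × 113.1 / (72 × 1.7) × 0.85 = 5655.0 / 122.40 × 0.85 ≈ 39.3 mL/min
|86.6 − 39.3| = 47.3 mL/min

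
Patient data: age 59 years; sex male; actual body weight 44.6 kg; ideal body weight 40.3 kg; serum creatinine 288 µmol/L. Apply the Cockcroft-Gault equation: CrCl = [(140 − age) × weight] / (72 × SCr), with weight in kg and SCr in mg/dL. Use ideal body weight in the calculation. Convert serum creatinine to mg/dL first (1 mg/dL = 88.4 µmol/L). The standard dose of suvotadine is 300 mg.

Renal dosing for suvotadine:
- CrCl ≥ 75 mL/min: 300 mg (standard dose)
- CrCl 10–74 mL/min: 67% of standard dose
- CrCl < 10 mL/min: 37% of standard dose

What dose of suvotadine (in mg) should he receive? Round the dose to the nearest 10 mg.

200 mg

SCr = 288 / 88.4 = 3.258 mg/dL
CrCl = (140 − 59) × 40.3 / (72 × 3.258) = 3264.3 / 234.58 ≈ 13.9 mL/min
CrCl ≈ 14 mL/min → bracket 10–74 mL/min.
67% of 300 mg = 201 mg → 200 mg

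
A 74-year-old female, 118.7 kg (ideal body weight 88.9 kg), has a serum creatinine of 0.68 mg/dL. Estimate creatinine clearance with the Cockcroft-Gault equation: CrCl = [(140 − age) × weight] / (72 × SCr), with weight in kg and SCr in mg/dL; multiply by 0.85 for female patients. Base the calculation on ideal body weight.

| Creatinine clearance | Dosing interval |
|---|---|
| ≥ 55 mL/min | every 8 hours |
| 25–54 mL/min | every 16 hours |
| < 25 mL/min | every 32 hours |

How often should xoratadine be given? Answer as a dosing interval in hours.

CrCl = (140 − 74) × 88.9 / (72 × 0.68) × 0.85 = 5867.4 / 48.96 × 0.85 ≈ 101.9 mL/min
CrCl ≈ 102 mL/min → bracket ≥ 55 mL/min → every 8 hours.

every 8 hours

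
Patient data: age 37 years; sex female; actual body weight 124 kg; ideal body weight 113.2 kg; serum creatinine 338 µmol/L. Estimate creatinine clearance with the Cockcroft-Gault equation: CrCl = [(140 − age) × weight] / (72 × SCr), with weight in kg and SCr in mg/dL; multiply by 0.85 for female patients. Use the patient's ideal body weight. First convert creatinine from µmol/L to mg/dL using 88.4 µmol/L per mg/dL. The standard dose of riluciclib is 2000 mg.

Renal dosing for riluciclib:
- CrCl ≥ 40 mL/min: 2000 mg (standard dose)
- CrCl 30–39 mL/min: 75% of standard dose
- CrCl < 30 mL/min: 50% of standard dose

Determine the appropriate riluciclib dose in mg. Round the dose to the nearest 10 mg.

1500 mg

SCr = 338 / 88.4 = 3.824 mg/dL
CrCl = (140 − 37) × 113.2 / (72 × 3.824) × 0.85 = 11659.6 / 275.33 × 0.85 ≈ 36.0 mL/min
CrCl ≈ 36 mL/min → bracket 30–39 mL/min.
75% of 2000 mg = 1500 mg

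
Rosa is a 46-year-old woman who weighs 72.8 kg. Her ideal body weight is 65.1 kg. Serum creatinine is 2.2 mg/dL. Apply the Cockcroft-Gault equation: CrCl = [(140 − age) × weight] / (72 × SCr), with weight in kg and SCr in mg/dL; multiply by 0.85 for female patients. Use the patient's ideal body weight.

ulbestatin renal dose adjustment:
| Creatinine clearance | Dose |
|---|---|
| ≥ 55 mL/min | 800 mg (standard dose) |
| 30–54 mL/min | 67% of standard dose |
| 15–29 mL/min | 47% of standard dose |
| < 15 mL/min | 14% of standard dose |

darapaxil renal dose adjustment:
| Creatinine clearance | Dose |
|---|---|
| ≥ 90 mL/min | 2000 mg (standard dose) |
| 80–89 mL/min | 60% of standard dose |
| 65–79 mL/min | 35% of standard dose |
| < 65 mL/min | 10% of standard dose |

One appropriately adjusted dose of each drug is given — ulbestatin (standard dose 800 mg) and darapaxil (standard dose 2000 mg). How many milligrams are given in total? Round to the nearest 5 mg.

CrCl = (140 − 46) × 65.1 / (72 × 2.2) × 0.85 = 6119.4 / 158.40 × 0.85 ≈ 32.8 mL/min
CrCl ≈ 33 mL/min.
ulbestatin: 30–54 mL/min → 67% of 800 mg = 536 mg.
darapaxil: < 65 mL/min → 10% of 2000 mg = 200 mg.
Total = 536 + 200 = 736 mg.

735 mg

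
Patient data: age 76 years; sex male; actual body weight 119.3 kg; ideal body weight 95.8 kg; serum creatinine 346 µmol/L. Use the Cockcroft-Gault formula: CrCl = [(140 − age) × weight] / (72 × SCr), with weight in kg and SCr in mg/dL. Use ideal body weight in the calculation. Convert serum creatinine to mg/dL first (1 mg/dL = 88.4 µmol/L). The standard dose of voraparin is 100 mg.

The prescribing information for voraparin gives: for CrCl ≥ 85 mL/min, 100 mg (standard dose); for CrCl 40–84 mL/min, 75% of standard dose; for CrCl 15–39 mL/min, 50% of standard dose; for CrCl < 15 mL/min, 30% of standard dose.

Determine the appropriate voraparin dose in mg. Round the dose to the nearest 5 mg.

50 mg

SCr = 346 / 88.4 = 3.914 mg/dL
CrCl = (140 − 76) × 95.8 / (72 × 3.914) = 6131.2 / 281.81 ≈ 21.8 mL/min
CrCl ≈ 22 mL/min → bracket 15–39 mL/min.
50% of 100 mg = 50 mg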